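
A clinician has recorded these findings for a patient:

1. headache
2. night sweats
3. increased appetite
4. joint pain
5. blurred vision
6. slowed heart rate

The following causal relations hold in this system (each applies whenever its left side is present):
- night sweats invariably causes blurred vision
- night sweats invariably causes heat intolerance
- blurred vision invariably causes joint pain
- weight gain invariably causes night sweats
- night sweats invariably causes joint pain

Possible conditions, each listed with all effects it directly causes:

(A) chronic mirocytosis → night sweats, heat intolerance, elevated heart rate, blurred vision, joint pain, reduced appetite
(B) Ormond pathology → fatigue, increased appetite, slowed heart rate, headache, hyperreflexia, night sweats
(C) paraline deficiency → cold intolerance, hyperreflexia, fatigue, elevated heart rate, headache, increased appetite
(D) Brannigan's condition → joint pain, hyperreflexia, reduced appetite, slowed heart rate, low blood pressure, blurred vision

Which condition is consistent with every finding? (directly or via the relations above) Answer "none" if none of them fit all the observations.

Per-candidate check:
(A) chronic mirocytosis — fails on headache, increased appetite, slowed heart rate (predicts reduced appetite, not increased appetite; predicts elevated heart rate, not slowed heart rate)
(B) Ormond pathology — accounts for every observation (joint pain through night sweats → joint pain)
(C) paraline deficiency — fails on night sweats, joint pain, blurred vision, slowed heart rate (predicts elevated heart rate, not slowed heart rate)
(D) Brannigan's condition — headache NO; night sweats NO; increased appetite NO; joint pain yes; blurred vision yes; slowed heart rate yes
(B) alone accounts for all the evidence.

B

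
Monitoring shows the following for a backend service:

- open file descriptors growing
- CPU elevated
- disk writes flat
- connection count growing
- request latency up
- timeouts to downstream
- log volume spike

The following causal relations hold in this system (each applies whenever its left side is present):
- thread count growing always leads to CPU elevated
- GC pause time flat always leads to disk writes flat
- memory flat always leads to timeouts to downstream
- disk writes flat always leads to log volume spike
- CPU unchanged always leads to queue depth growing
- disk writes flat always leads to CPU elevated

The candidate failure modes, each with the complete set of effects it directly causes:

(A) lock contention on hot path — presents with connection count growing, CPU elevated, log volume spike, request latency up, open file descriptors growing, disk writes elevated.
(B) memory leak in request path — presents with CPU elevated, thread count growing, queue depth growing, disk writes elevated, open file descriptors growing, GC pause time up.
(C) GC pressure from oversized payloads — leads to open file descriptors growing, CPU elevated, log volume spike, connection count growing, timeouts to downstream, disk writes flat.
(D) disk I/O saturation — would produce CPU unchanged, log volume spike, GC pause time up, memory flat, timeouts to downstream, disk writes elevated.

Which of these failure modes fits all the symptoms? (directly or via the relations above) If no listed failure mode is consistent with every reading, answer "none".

Testing each hypothesis:
(A) lock contention on hot path — open file descriptors growing +; CPU elevated +; disk writes flat -; connection count growing +; request latency up +; timeouts to downstream -; log volume spike +
(B) memory leak in request path — fails on disk writes flat, connection count growing, request latency up, timeouts to downstream, log volume spike (predicts disk writes elevated, not disk writes flat)
(C) GC pressure from oversized payloads — open file descriptors growing +; CPU elevated +; disk writes flat +; connection count growing +; request latency up -; timeouts to downstream +; log volume spike +
(D) disk I/O saturation — fails on open file descriptors growing, CPU elevated, disk writes flat, connection count growing, request latency up (predicts CPU unchanged, not CPU elevated; predicts disk writes elevated, not disk writes flat)
None of the listed candidates fits everything.

none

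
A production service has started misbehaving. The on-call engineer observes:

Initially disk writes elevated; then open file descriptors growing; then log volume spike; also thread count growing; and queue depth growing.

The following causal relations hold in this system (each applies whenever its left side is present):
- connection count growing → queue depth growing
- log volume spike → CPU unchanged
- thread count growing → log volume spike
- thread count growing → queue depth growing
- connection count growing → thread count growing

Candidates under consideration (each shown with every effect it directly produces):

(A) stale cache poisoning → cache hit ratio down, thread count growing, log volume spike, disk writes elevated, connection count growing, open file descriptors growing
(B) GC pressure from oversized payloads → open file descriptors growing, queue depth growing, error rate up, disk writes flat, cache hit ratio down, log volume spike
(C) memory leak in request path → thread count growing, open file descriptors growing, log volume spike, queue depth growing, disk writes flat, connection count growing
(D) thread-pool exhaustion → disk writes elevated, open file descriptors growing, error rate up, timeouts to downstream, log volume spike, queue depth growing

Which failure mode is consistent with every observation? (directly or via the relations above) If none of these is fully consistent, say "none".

A

Testing each hypothesis:
(A) stale cache poisoning — accounts for every observation (queue depth growing via thread count growing → queue depth growing)
(B) GC pressure from oversized payloads — fails on disk writes elevated, thread count growing (predicts disk writes flat, not disk writes elevated)
(C) memory leak in request path — disk writes elevated ✗; open file descriptors growing ✓; log volume spike ✓; thread count growing ✓; queue depth growing ✓
(D) thread-pool exhaustion — does not account for thread count growing
(A) is the only candidate with no mismatches.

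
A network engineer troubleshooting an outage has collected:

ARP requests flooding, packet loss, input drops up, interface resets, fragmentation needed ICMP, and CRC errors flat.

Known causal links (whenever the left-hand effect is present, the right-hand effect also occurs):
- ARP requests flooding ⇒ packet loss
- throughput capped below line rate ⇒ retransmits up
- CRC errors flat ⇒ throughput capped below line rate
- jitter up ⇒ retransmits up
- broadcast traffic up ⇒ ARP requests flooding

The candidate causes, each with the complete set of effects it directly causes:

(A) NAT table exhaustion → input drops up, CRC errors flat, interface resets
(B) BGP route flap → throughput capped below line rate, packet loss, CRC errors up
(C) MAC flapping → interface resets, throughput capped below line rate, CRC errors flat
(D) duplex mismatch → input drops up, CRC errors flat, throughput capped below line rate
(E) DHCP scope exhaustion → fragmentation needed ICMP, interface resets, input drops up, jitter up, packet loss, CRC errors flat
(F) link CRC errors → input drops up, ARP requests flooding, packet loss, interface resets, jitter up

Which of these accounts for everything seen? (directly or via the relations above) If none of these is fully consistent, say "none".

none

For each candidate, compare predicted effects to what was observed:
(A) NAT table exhaustion — ARP requests flooding -; packet loss -; input drops up +; interface resets +; fragmentation needed ICMP -; CRC errors flat +
(B) BGP route flap — ARP requests flooding -; packet loss +; input drops up -; interface resets -; fragmentation needed ICMP -; CRC errors flat -
(C) MAC flapping — ARP requests flooding -; packet loss -; input drops up -; interface resets +; fragmentation needed ICMP -; CRC errors flat +
(D) duplex mismatch — ARP requests flooding -; packet loss -; input drops up +; interface resets -; fragmentation needed ICMP -; CRC errors flat +
(E) DHCP scope exhaustion — ARP requests flooding -; packet loss +; input drops up +; interface resets +; fragmentation needed ICMP +; CRC errors flat +
(F) link CRC errors — ARP requests flooding +; packet loss +; input drops up +; interface resets +; fragmentation needed ICMP -; CRC errors flat -
Every candidate fails on at least one observation.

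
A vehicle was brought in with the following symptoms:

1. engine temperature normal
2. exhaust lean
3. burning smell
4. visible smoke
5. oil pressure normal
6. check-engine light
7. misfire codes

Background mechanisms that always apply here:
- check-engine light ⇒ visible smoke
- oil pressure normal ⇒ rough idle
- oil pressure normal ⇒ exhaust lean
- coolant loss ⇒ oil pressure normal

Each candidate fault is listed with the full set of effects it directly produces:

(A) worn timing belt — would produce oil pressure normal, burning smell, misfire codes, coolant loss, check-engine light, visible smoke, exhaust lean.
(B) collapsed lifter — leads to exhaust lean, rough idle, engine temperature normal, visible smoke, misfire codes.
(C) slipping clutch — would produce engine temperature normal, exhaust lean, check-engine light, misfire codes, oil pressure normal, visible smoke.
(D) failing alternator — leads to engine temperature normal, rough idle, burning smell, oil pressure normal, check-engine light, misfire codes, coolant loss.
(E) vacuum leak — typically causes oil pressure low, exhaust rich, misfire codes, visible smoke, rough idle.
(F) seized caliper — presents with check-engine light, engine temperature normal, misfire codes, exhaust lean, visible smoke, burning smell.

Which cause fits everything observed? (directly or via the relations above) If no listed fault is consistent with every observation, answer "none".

For each candidate, compare predicted effects to what was observed:
(A) worn timing belt — does not account for engine temperature normal
(B) collapsed lifter — engine temperature normal match; exhaust lean match; burning smell miss; visible smoke match; oil pressure normal miss; check-engine light miss; misfire codes match
(C) slipping clutch — does not account for burning smell
(D) failing alternator — accounts for every observation (exhaust lean through oil pressure normal → exhaust lean)
(E) vacuum leak — engine temperature normal miss; exhaust lean miss; burning smell miss; visible smoke match; oil pressure normal miss; check-engine light miss; misfire codes match
(F) seized caliper — does not account for oil pressure normal
Only (D) is consistent with every observation.

D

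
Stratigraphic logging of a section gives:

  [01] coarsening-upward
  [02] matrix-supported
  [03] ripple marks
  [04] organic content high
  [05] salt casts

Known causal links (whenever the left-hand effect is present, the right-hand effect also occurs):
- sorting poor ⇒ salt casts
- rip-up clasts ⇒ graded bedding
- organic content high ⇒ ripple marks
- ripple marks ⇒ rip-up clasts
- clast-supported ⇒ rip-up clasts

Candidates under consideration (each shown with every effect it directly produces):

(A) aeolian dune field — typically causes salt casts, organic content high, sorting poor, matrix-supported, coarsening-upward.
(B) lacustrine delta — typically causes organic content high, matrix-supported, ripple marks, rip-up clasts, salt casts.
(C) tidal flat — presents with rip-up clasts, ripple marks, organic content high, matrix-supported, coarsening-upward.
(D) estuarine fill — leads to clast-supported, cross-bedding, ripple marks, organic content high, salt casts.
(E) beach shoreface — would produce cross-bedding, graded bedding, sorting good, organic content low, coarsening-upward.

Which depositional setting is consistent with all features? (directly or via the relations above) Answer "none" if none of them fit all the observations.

A

Per-candidate check:
(A) aeolian dune field — accounts for every observation (ripple marks via organic content high → ripple marks)
(B) lacustrine delta — coarsening-upward ✗; matrix-supported ✓; ripple marks ✓; organic content high ✓; salt casts ✓
(C) tidal flat — coarsening-upward ✓; matrix-supported ✓; ripple marks ✓; organic content high ✓; salt casts ✗
(D) estuarine fill — coarsening-upward ✗; matrix-supported ✗; ripple marks ✓; organic content high ✓; salt casts ✓
(E) beach shoreface — fails on matrix-supported, ripple marks, organic content high, salt casts (predicts organic content low, not organic content high)
Only (A) is consistent with every observation.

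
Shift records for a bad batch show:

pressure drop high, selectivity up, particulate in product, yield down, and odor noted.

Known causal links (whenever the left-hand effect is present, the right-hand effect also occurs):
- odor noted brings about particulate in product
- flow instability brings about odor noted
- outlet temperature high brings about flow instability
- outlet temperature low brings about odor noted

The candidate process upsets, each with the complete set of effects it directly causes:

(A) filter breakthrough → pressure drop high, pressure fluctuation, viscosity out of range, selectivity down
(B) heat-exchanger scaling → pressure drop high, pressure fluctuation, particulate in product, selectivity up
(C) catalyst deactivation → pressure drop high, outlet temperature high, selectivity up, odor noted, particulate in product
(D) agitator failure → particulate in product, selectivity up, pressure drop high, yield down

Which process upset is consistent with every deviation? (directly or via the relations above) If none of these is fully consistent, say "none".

For each candidate, compare predicted effects to what was observed:
(A) filter breakthrough — pressure drop high yes; selectivity up NO; particulate in product NO; yield down NO; odor noted NO
(B) heat-exchanger scaling — pressure drop high yes; selectivity up yes; particulate in product yes; yield down NO; odor noted NO
(C) catalyst deactivation — pressure drop high yes; selectivity up yes; particulate in product yes; yield down NO; odor noted yes
(D) agitator failure — pressure drop high yes; selectivity up yes; particulate in product yes; yield down yes; odor noted NO
Every candidate fails on at least one observation.

none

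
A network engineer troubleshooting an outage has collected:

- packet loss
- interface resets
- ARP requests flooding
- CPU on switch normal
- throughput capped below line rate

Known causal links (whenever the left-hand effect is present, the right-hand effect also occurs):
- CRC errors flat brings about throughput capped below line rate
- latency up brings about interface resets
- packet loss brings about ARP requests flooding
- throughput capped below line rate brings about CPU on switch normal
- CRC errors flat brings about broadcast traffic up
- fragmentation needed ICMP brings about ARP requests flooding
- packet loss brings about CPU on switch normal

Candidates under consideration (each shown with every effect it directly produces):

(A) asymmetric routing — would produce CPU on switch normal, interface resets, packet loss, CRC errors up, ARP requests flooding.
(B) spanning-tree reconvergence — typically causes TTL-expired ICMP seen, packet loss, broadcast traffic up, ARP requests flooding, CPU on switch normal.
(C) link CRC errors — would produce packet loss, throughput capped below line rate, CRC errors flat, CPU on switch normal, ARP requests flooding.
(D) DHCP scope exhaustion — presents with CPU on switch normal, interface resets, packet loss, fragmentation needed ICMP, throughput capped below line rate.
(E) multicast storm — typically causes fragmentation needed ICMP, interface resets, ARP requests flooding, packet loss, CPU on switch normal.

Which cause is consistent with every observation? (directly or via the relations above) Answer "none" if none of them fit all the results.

D

For each candidate, compare predicted effects to what was observed:
(A) asymmetric routing — packet loss match; interface resets match; ARP requests flooding match; CPU on switch normal match; throughput capped below line rate miss
(B) spanning-tree reconvergence — does not account for interface resets, throughput capped below line rate
(C) link CRC errors — does not account for interface resets
(D) DHCP scope exhaustion — packet loss match; interface resets match; ARP requests flooding match (via packet loss → ARP requests flooding); CPU on switch normal match; throughput capped below line rate match
(E) multicast storm — does not account for throughput capped below line rate
(D) alone accounts for all the evidence.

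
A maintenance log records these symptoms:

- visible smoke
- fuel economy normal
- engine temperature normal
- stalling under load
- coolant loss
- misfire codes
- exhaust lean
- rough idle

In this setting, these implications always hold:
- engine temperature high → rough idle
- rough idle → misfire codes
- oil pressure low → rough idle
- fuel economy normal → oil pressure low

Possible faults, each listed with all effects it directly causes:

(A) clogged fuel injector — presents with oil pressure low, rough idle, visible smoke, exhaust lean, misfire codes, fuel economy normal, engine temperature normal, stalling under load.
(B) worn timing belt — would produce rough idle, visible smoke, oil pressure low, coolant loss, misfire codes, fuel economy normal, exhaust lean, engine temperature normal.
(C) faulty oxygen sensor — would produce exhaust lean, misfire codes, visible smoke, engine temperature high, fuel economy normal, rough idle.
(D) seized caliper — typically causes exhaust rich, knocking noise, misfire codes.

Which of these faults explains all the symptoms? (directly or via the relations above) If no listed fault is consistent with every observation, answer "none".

none

Checking each candidate against the observations:
(A) clogged fuel injector — does not account for coolant loss
(B) worn timing belt — does not account for stalling under load
(C) faulty oxygen sensor — visible smoke +; fuel economy normal +; engine temperature normal -; stalling under load -; coolant loss -; misfire codes +; exhaust lean +; rough idle +
(D) seized caliper — fails on visible smoke, fuel economy normal, engine temperature normal, stalling under load, coolant loss, exhaust lean, rough idle (predicts exhaust rich, not exhaust lean)
No candidate is consistent with all observations.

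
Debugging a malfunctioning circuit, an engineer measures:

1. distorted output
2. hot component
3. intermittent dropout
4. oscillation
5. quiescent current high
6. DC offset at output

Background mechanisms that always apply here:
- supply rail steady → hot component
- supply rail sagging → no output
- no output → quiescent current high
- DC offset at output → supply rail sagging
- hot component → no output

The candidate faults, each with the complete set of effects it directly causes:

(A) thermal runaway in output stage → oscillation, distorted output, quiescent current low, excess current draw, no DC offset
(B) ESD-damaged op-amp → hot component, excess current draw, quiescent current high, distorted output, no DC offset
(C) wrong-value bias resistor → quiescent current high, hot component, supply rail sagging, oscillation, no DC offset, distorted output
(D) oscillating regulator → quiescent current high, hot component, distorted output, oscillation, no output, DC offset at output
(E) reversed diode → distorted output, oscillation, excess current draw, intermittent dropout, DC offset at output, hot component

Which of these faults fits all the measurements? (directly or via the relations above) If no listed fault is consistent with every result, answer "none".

E

Checking each candidate against the observations:
(A) thermal runaway in output stage — distorted output yes; hot component NO; intermittent dropout NO; oscillation yes; quiescent current high NO; DC offset at output NO
(B) ESD-damaged op-amp — distorted output yes; hot component yes; intermittent dropout NO; oscillation NO; quiescent current high yes; DC offset at output NO
(C) wrong-value bias resistor — fails on intermittent dropout, DC offset at output (predicts no DC offset, not DC offset at output)
(D) oscillating regulator — does not account for intermittent dropout
(E) reversed diode — distorted output yes; hot component yes; intermittent dropout yes; oscillation yes; quiescent current high yes (through hot component → no output → quiescent current high); DC offset at output yes
(E) alone accounts for all the evidence.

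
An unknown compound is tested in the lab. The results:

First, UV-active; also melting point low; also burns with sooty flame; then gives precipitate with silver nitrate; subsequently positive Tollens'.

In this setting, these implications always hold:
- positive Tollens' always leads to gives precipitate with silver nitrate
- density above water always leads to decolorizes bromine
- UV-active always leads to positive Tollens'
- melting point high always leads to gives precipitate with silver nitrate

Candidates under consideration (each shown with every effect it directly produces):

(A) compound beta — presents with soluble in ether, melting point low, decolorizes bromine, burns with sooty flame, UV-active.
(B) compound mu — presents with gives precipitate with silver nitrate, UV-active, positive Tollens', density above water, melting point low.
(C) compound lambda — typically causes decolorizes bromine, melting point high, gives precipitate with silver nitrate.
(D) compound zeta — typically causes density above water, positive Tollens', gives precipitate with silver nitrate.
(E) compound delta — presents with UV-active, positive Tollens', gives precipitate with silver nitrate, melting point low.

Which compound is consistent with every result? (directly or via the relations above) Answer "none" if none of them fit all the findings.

For each candidate, compare predicted effects to what was observed:
(A) compound beta — UV-active yes; melting point low yes; burns with sooty flame yes; gives precipitate with silver nitrate yes (by UV-active → positive Tollens' → gives precipitate with silver nitrate); positive Tollens' yes (by UV-active → positive Tollens')
(B) compound mu — does not account for burns with sooty flame
(C) compound lambda — UV-active NO; melting point low NO; burns with sooty flame NO; gives precipitate with silver nitrate yes; positive Tollens' NO
(D) compound zeta — does not account for UV-active, melting point low, burns with sooty flame
(E) compound delta — UV-active yes; melting point low yes; burns with sooty flame NO; gives precipitate with silver nitrate yes; positive Tollens' yes
Only (A) is consistent with every observation.

A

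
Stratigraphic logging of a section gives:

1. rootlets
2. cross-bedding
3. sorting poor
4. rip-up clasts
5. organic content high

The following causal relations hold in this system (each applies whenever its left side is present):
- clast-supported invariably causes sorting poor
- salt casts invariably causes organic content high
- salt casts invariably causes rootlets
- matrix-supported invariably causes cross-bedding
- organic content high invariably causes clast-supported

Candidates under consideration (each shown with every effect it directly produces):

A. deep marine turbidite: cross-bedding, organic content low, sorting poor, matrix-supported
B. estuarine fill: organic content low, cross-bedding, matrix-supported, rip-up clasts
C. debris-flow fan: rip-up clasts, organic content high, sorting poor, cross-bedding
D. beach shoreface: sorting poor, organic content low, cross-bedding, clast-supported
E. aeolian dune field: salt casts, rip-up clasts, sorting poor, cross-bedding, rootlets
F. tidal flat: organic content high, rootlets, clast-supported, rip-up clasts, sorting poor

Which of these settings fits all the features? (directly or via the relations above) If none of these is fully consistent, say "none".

E

Testing each hypothesis:
(A) deep marine turbidite — fails on rootlets, rip-up clasts, organic content high (predicts organic content low, not organic content high)
(B) estuarine fill — fails on rootlets, sorting poor, organic content high (predicts organic content low, not organic content high)
(C) debris-flow fan — does not account for rootlets
(D) beach shoreface — fails on rootlets, rip-up clasts, organic content high (predicts organic content low, not organic content high)
(E) aeolian dune field — accounts for every observation (organic content high via salt casts → organic content high)
(F) tidal flat — does not account for cross-bedding
(E) is the only candidate with no mismatches.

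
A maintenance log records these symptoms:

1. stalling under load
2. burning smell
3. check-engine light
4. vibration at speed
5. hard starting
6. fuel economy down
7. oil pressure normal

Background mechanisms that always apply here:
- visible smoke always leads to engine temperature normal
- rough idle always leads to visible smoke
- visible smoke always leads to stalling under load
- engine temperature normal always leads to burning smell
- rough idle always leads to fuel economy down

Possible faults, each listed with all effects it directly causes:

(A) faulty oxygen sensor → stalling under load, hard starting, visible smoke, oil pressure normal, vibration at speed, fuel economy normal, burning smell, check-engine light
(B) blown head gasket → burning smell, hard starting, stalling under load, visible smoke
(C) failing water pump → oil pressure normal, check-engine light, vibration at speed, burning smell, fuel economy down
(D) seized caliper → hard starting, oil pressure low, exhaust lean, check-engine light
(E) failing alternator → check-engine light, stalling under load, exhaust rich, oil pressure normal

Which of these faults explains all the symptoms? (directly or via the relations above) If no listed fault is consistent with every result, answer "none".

none

Checking each candidate against the observations:
(A) faulty oxygen sensor — stalling under load ✓; burning smell ✓; check-engine light ✓; vibration at speed ✓; hard starting ✓; fuel economy down ✗; oil pressure normal ✓
(B) blown head gasket — does not account for check-engine light, vibration at speed, fuel economy down, oil pressure normal
(C) failing water pump — stalling under load ✗; burning smell ✓; check-engine light ✓; vibration at speed ✓; hard starting ✗; fuel economy down ✓; oil pressure normal ✓
(D) seized caliper — fails on stalling under load, burning smell, vibration at speed, fuel economy down, oil pressure normal (predicts oil pressure low, not oil pressure normal)
(E) failing alternator — stalling under load ✓; burning smell ✗; check-engine light ✓; vibration at speed ✗; hard starting ✗; fuel economy down ✗; oil pressure normal ✓
No candidate is consistent with all observations.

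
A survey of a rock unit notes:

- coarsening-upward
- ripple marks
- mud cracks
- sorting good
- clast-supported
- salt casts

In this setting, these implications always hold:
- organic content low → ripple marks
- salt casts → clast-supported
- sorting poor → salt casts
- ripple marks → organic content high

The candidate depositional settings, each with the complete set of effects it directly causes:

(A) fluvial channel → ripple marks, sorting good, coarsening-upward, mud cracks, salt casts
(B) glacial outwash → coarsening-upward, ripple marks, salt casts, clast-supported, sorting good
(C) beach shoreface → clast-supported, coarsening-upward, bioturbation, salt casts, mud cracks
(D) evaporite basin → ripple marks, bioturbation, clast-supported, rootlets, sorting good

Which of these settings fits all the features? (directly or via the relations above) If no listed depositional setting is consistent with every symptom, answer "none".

A

Testing each hypothesis:
(A) fluvial channel — coarsening-upward yes; ripple marks yes; mud cracks yes; sorting good yes; clast-supported yes (via salt casts → clast-supported); salt casts yes
(B) glacial outwash — coarsening-upward yes; ripple marks yes; mud cracks NO; sorting good yes; clast-supported yes; salt casts yes
(C) beach shoreface — coarsening-upward yes; ripple marks NO; mud cracks yes; sorting good NO; clast-supported yes; salt casts yes
(D) evaporite basin — coarsening-upward NO; ripple marks yes; mud cracks NO; sorting good yes; clast-supported yes; salt casts NO
(A) alone accounts for all the evidence.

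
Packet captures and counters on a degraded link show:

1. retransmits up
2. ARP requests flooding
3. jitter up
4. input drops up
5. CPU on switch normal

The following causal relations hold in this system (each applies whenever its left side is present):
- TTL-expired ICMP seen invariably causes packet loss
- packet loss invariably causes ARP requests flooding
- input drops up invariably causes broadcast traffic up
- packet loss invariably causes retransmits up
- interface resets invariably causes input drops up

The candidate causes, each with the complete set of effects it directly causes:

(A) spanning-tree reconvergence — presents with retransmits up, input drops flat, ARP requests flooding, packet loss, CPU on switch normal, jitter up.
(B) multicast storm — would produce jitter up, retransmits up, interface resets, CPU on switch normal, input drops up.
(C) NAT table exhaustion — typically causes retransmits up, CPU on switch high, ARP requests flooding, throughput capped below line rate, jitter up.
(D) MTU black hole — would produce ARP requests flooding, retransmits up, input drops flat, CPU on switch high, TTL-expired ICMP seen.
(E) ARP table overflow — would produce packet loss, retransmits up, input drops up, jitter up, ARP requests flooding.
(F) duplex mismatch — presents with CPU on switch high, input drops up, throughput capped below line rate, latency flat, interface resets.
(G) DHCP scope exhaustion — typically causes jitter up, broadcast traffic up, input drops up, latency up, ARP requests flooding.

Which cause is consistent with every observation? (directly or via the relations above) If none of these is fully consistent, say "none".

none

Checking each candidate against the observations:
(A) spanning-tree reconvergence — retransmits up yes; ARP requests flooding yes; jitter up yes; input drops up NO; CPU on switch normal yes
(B) multicast storm — retransmits up yes; ARP requests flooding NO; jitter up yes; input drops up yes; CPU on switch normal yes
(C) NAT table exhaustion — retransmits up yes; ARP requests flooding yes; jitter up yes; input drops up NO; CPU on switch normal NO
(D) MTU black hole — retransmits up yes; ARP requests flooding yes; jitter up NO; input drops up NO; CPU on switch normal NO
(E) ARP table overflow — retransmits up yes; ARP requests flooding yes; jitter up yes; input drops up yes; CPU on switch normal NO
(F) duplex mismatch — fails on retransmits up, ARP requests flooding, jitter up, CPU on switch normal (predicts CPU on switch high, not CPU on switch normal)
(G) DHCP scope exhaustion — does not account for retransmits up, CPU on switch normal
None of the listed candidates fits everything.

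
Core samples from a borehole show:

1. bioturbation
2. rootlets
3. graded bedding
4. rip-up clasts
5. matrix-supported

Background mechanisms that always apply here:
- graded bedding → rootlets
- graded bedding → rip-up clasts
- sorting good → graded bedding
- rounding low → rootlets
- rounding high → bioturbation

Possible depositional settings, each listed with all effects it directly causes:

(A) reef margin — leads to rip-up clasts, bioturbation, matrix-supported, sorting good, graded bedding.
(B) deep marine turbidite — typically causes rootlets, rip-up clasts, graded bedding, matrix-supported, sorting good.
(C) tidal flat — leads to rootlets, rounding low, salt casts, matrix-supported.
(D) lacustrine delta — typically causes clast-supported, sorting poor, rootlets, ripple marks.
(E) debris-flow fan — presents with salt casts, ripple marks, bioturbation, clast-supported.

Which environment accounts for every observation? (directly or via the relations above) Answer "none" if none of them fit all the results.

A

For each candidate, compare predicted effects to what was observed:
(A) reef margin — bioturbation ✓; rootlets ✓ (by graded bedding → rootlets); graded bedding ✓; rip-up clasts ✓; matrix-supported ✓
(B) deep marine turbidite — does not account for bioturbation
(C) tidal flat — bioturbation ✗; rootlets ✓; graded bedding ✗; rip-up clasts ✗; matrix-supported ✓
(D) lacustrine delta — fails on bioturbation, graded bedding, rip-up clasts, matrix-supported (predicts clast-supported, not matrix-supported)
(E) debris-flow fan — bioturbation ✓; rootlets ✗; graded bedding ✗; rip-up clasts ✗; matrix-supported ✗
Only (A) is consistent with every observation.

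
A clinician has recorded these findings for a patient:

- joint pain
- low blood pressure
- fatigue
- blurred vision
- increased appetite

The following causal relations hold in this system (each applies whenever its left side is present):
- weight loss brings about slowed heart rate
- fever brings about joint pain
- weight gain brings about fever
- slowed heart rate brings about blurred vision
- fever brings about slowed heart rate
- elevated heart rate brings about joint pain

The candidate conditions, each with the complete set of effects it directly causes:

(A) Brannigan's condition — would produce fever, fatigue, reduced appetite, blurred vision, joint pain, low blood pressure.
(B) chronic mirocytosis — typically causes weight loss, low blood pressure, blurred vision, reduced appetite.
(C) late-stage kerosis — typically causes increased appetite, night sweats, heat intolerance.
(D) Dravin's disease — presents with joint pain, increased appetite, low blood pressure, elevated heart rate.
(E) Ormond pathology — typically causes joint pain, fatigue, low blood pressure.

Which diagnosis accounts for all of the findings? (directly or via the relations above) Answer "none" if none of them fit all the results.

Checking each candidate against the observations:
(A) Brannigan's condition — joint pain match; low blood pressure match; fatigue match; blurred vision match; increased appetite miss
(B) chronic mirocytosis — fails on joint pain, fatigue, increased appetite (predicts reduced appetite, not increased appetite)
(C) late-stage kerosis — does not account for joint pain, low blood pressure, fatigue, blurred vision
(D) Dravin's disease — does not account for fatigue, blurred vision
(E) Ormond pathology — joint pain match; low blood pressure match; fatigue match; blurred vision miss; increased appetite miss
Every candidate fails on at least one observation.

none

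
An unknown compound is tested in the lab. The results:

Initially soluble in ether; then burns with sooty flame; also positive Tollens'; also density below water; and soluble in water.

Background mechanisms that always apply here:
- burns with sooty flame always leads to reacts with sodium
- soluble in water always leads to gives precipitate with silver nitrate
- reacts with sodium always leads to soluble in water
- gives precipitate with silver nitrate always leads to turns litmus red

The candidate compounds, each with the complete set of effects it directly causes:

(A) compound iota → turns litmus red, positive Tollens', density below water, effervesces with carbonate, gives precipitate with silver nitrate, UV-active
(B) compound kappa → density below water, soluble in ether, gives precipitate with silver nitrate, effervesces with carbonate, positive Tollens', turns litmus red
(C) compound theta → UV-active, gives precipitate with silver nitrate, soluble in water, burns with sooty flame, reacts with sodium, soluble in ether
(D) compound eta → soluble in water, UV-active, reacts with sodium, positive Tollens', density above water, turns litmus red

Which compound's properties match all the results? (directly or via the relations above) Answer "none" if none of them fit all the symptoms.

none

Checking each candidate against the observations:
(A) compound iota — soluble in ether NO; burns with sooty flame NO; positive Tollens' yes; density below water yes; soluble in water NO
(B) compound kappa — soluble in ether yes; burns with sooty flame NO; positive Tollens' yes; density below water yes; soluble in water NO
(C) compound theta — does not account for positive Tollens', density below water
(D) compound eta — fails on soluble in ether, burns with sooty flame, density below water (predicts density above water, not density below water)
None of the listed candidates fits everything.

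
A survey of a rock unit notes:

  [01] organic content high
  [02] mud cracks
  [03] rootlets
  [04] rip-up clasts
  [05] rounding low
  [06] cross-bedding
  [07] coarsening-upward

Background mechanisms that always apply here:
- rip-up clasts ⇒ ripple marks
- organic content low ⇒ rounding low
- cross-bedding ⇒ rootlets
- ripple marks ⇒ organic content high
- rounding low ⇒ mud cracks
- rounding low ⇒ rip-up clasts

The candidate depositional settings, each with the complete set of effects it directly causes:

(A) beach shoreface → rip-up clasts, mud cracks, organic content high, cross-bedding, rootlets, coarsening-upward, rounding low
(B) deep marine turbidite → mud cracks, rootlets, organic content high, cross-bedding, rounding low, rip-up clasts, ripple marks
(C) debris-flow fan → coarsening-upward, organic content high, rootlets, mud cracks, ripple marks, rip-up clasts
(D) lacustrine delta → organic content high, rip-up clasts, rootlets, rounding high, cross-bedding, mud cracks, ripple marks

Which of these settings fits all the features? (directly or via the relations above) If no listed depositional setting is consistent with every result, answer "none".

Per-candidate check:
(A) beach shoreface — organic content high ✓; mud cracks ✓; rootlets ✓; rip-up clasts ✓; rounding low ✓; cross-bedding ✓; coarsening-upward ✓
(B) deep marine turbidite — does not account for coarsening-upward
(C) debris-flow fan — does not account for rounding low, cross-bedding
(D) lacustrine delta — organic content high ✓; mud cracks ✓; rootlets ✓; rip-up clasts ✓; rounding low ✗; cross-bedding ✓; coarsening-upward ✗
(A) is the only candidate with no mismatches.

A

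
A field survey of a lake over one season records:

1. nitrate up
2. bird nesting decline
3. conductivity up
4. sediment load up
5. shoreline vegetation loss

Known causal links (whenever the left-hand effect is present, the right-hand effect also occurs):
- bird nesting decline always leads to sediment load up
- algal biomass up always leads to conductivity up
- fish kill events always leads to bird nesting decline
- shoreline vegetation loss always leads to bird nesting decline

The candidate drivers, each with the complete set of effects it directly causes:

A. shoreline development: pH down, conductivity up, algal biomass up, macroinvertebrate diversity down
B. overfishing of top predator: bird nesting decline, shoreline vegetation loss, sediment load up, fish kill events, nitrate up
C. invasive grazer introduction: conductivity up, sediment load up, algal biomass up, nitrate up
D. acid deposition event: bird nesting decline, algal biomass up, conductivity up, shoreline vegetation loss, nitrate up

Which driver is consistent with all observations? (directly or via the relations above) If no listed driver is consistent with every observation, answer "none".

D

Checking each candidate against the observations:
(A) shoreline development — does not account for nitrate up, bird nesting decline, sediment load up, shoreline vegetation loss
(B) overfishing of top predator — nitrate up match; bird nesting decline match; conductivity up miss; sediment load up match; shoreline vegetation loss match
(C) invasive grazer introduction — nitrate up match; bird nesting decline miss; conductivity up match; sediment load up match; shoreline vegetation loss miss
(D) acid deposition event — accounts for every observation (sediment load up through bird nesting decline → sediment load up)
Only (D) is consistent with every observation.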